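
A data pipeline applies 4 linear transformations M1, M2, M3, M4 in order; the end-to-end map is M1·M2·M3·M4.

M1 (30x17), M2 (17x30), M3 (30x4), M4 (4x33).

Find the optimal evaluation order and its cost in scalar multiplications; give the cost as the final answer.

Adjacent pairs: M1M2 = 30·17·30 = 15300; M2M3 = 17·30·4 = 2040; M3M4 = 30·4·33 = 3960.
Length 3: M1..M3: k=1: 0+2040+30·17·4=4080; k=2: 15300+0+30·30·4=18900 → min 4080 | M2..M4: k=2: 0+3960+17·30·33=20790; k=3: 2040+0+17·4·33=4284 → min 4284.
Length 4: M1..M4: k=1: 0+4284+30·17·33=21114; k=2: 15300+3960+30·30·33=48960; k=3: 4080+0+30·4·33=8040 → min 8040.
Optimal parenthesization: ((M1·(M2·M3))·M4) with cost 8040.

8040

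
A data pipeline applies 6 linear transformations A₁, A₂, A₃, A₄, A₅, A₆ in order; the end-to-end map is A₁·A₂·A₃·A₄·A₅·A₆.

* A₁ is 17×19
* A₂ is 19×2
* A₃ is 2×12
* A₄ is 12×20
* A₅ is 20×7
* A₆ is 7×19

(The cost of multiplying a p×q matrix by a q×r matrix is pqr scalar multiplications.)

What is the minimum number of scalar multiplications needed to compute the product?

2318

Adjacent pairs: A₁A₂ = 17·19·2 = 646; A₂A₃ = 19·2·12 = 456; A₃A₄ = 2·12·20 = 480; A₄A₅ = 12·20·7 = 1680; A₅A₆ = 20·7·19 = 2660.
Length 3: A₁..A₃: k=1: 0+456+17·19·12=4332; k=2: 646+0+17·2·12=1054 → min 1054 | A₂..A₄: k=2: 0+480+19·2·20=1240; k=3: 456+0+19·12·20=5016 → min 1240 | A₃..A₅: k=3: 0+1680+2·12·7=1848; k=4: 480+0+2·20·7=760 → min 760 | A₄..A₆: k=4: 0+2660+12·20·19=7220; k=5: 1680+0+12·7·19=3276 → min 3276.
Length 4: A₁..A₄: k=1: 0+1240+17·19·20=7700; k=2: 646+480+17·2·20=1806; k=3: 1054+0+17·12·20=5134 → min 1806 | A₂..A₅: k=2: 0+760+19·2·7=1026; k=3: 456+1680+19·12·7=3732; k=4: 1240+0+19·20·7=3900 → min 1026 | A₃..A₆: k=3: 0+3276+2·12·19=3732; k=4: 480+2660+2·20·19=3900; k=5: 760+0+2·7·19=1026 → min 1026.
Length 5: A₁..A₅: k=1: 0+1026+17·19·7=3287; k=2: 646+760+17·2·7=1644; k=3: 1054+1680+17·12·7=4162; k=4: 1806+0+17·20·7=4186 → min 1644 | A₂..A₆: k=2: 0+1026+19·2·19=1748; k=3: 456+3276+19·12·19=8064; k=4: 1240+2660+19·20·19=11120; k=5: 1026+0+19·7·19=3553 → min 1748.
Length 6: A₁..A₆: k=1: 0+1748+17·19·19=7885; k=2: 646+1026+17·2·19=2318; k=3: 1054+3276+17·12·19=8206; k=4: 1806+2660+17·20·19=10926; k=5: 1644+0+17·7·19=3905 → min 2318.
Optimal order: ((A₁·A₂)·(((A₃·A₄)·A₅)·A₆)) with cost 2318.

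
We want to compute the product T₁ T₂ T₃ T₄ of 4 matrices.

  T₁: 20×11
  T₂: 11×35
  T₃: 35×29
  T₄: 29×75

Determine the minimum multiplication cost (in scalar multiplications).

Adjacent pairs: T₁T₂ = 20·11·35 = 7700; T₂T₃ = 11·35·29 = 11165; T₃T₄ = 35·29·75 = 76125.
Length 3: T₁..T₃: k=1: 0+11165+20·11·29=17545; k=2: 7700+0+20·35·29=28000 → min 17545 | T₂..T₄: k=2: 0+76125+11·35·75=105000; k=3: 11165+0+11·29·75=35090 → min 35090.
Length 4: T₁..T₄: k=1: 0+35090+20·11·75=51590; k=2: 7700+76125+20·35·75=136325; k=3: 17545+0+20·29·75=61045 → min 51590.
Optimal order: (T₁ ((T₂ T₃) T₄)) with cost 51590.

51590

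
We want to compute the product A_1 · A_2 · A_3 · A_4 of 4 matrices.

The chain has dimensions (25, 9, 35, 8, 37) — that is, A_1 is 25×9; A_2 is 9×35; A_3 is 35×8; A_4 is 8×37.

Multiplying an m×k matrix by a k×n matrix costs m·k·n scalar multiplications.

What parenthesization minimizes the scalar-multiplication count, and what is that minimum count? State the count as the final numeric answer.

11720

Adjacent pairs: A_1A_2 = 25·9·35 = 7875; A_2A_3 = 9·35·8 = 2520; A_3A_4 = 35·8·37 = 10360.
Length 3: A_1..A_3: k=1: 0+2520+25·9·8=4320; k=2: 7875+0+25·35·8=14875 → min 4320 | A_2..A_4: k=2: 0+10360+9·35·37=22015; k=3: 2520+0+9·8·37=5184 → min 5184.
Length 4: A_1..A_4: k=1: 0+5184+25·9·37=13509; k=2: 7875+10360+25·35·37=50610; k=3: 4320+0+25·8·37=11720 → min 11720.
Optimal parenthesization: ((A_1 · (A_2 · A_3)) · A_4) with cost 11720.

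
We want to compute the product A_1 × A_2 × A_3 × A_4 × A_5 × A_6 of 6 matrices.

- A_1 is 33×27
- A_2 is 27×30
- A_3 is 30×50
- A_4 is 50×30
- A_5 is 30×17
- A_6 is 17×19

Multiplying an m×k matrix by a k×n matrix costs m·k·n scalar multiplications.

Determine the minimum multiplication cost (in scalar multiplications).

90420

Adjacent pairs: A_1A_2 = 33·27·30 = 26730; A_2A_3 = 27·30·50 = 40500; A_3A_4 = 30·50·30 = 45000; A_4A_5 = 50·30·17 = 25500; A_5A_6 = 30·17·19 = 9690.
Length 3: A_1..A_3: k=1: 0+40500+33·27·50=85050; k=2: 26730+0+33·30·50=76230 → min 76230 | A_2..A_4: k=2: 0+45000+27·30·30=69300; k=3: 40500+0+27·50·30=81000 → min 69300 | A_3..A_5: k=3: 0+25500+30·50·17=51000; k=4: 45000+0+30·30·17=60300 → min 51000 | A_4..A_6: k=4: 0+9690+50·30·19=38190; k=5: 25500+0+50·17·19=41650 → min 38190.
Length 4: A_1..A_4: k=1: 0+69300+33·27·30=96030; k=2: 26730+45000+33·30·30=101430; k=3: 76230+0+33·50·30=125730 → min 96030 | A_2..A_5: k=2: 0+51000+27·30·17=64770; k=3: 40500+25500+27·50·17=88950; k=4: 69300+0+27·30·17=83070 → min 64770 | A_3..A_6: k=3: 0+38190+30·50·19=66690; k=4: 45000+9690+30·30·19=71790; k=5: 51000+0+30·17·19=60690 → min 60690.
Length 5: A_1..A_5: k=1: 0+64770+33·27·17=79917; k=2: 26730+51000+33·30·17=94560; k=3: 76230+25500+33·50·17=129780; k=4: 96030+0+33·30·17=112860 → min 79917 | A_2..A_6: k=2: 0+60690+27·30·19=76080; k=3: 40500+38190+27·50·19=104340; k=4: 69300+9690+27·30·19=94380; k=5: 64770+0+27·17·19=73491 → min 73491.
Length 6: A_1..A_6: k=1: 0+73491+33·27·19=90420; k=2: 26730+60690+33·30·19=106230; k=3: 76230+38190+33·50·19=145770; k=4: 96030+9690+33·30·19=124530; k=5: 79917+0+33·17·19=90576 → min 90420.
Optimal order: (A_1 × ((A_2 × (A_3 × (A_4 × A_5))) × A_6)) with cost 90420.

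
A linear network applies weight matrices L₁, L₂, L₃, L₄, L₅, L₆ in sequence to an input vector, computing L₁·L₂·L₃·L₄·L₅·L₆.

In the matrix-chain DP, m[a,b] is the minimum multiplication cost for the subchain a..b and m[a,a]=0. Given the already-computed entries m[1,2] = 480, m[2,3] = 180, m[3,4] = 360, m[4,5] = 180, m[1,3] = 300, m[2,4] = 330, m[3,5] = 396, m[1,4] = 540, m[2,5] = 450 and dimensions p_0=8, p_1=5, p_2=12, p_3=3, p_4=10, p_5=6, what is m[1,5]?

624

m[1,5] = min over k∈[1,4] of m[1,k]+m[k+1,5]+p_{0}·p_k·p_{5}.
k=1: 0 + 450 + 8·5·6 = 690; k=2: 480 + 396 + 8·12·6 = 1452; k=3: 300 + 180 + 8·3·6 = 624; k=4: 540 + 0 + 8·10·6 = 1020.
Minimum: 624 at k=3.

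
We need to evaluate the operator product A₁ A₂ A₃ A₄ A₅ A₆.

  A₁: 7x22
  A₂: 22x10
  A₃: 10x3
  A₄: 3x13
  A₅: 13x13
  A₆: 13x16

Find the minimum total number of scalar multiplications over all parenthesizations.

2589

Adjacent pairs: A₁A₂ = 7·22·10 = 1540; A₂A₃ = 22·10·3 = 660; A₃A₄ = 10·3·13 = 390; A₄A₅ = 3·13·13 = 507; A₅A₆ = 13·13·16 = 2704.
Length 3: A₁..A₃: k=1: 0+660+7·22·3=1122; k=2: 1540+0+7·10·3=1750 → min 1122 | A₂..A₄: k=2: 0+390+22·10·13=3250; k=3: 660+0+22·3·13=1518 → min 1518 | A₃..A₅: k=3: 0+507+10·3·13=897; k=4: 390+0+10·13·13=2080 → min 897 | A₄..A₆: k=4: 0+2704+3·13·16=3328; k=5: 507+0+3·13·16=1131 → min 1131.
Length 4: A₁..A₄: k=1: 0+1518+7·22·13=3520; k=2: 1540+390+7·10·13=2840; k=3: 1122+0+7·3·13=1395 → min 1395 | A₂..A₅: k=2: 0+897+22·10·13=3757; k=3: 660+507+22·3·13=2025; k=4: 1518+0+22·13·13=5236 → min 2025 | A₃..A₆: k=3: 0+1131+10·3·16=1611; k=4: 390+2704+10·13·16=5174; k=5: 897+0+10·13·16=2977 → min 1611.
Length 5: A₁..A₅: k=1: 0+2025+7·22·13=4027; k=2: 1540+897+7·10·13=3347; k=3: 1122+507+7·3·13=1902; k=4: 1395+0+7·13·13=2578 → min 1902 | A₂..A₆: k=2: 0+1611+22·10·16=5131; k=3: 660+1131+22·3·16=2847; k=4: 1518+2704+22·13·16=8798; k=5: 2025+0+22·13·16=6601 → min 2847.
Length 6: A₁..A₆: k=1: 0+2847+7·22·16=5311; k=2: 1540+1611+7·10·16=4271; k=3: 1122+1131+7·3·16=2589; k=4: 1395+2704+7·13·16=5555; k=5: 1902+0+7·13·16=3358 → min 2589.
Optimal order: ((A₁ (A₂ A₃)) ((A₄ A₅) A₆)) with cost 2589.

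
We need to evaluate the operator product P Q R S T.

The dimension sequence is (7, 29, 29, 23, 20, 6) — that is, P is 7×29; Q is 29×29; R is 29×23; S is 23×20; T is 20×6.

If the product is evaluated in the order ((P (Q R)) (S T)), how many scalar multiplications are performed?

(Q R): 29×29 by 29×23 → 29×23, cost 29·29·23 = 19343
(P (Q R)): 7×29 by 29×23 → 7×23, cost 7·29·23 = 4669; cumulative 24012
(S T): 23×20 by 20×6 → 23×6, cost 23·20·6 = 2760
((P (Q R)) (S T)): 7×23 by 23×6 → 7×6, cost 7·23·6 = 966; cumulative 27738
Total: 27738 scalar multiplications.

27738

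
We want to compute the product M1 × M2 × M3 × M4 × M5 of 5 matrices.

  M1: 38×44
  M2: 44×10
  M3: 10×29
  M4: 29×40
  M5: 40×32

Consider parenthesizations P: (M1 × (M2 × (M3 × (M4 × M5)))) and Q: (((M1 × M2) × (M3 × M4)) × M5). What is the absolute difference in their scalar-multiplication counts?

Order P = (M1 × (M2 × (M3 × (M4 × M5)))): (M4 × M5): 29×40 by 40×32 → 29×32, cost 29·40·32 = 37120; (M3 × (M4 × M5)): 10×29 by 29×32 → 10×32, cost 10·29·32 = 9280; cumulative 46400; (M2 × (M3 × (M4 × M5))): 44×10 by 10×32 → 44×32, cost 44·10·32 = 14080; cumulative 60480; (M1 × (M2 × (M3 × (M4 × M5)))): 38×44 by 44×32 → 38×32, cost 38·44·32 = 53504; cumulative 113984. Total 113984.
Order Q = (((M1 × M2) × (M3 × M4)) × M5): (M1 × M2): 38×44 by 44×10 → 38×10, cost 38·44·10 = 16720; (M3 × M4): 10×29 by 29×40 → 10×40, cost 10·29·40 = 11600; ((M1 × M2) × (M3 × M4)): 38×10 by 10×40 → 38×40, cost 38·10·40 = 15200; cumulative 43520; (((M1 × M2) × (M3 × M4)) × M5): 38×40 by 40×32 → 38×32, cost 38·40·32 = 48640; cumulative 92160. Total 92160.
Difference: |113984 − 92160| = 21824.

21824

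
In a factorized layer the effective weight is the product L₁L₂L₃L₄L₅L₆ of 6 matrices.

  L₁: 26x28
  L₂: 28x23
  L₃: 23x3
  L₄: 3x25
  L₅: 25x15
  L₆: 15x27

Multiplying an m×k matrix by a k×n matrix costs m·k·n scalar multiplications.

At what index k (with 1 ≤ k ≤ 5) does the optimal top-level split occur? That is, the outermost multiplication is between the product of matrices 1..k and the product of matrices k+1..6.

3

Adjacent pairs: L₁L₂ = 26·28·23 = 16744; L₂L₃ = 28·23·3 = 1932; L₃L₄ = 23·3·25 = 1725; L₄L₅ = 3·25·15 = 1125; L₅L₆ = 25·15·27 = 10125.
Length 3: L₁..L₃: k=1: 0+1932+26·28·3=4116; k=2: 16744+0+26·23·3=18538 → min 4116 | L₂..L₄: k=2: 0+1725+28·23·25=17825; k=3: 1932+0+28·3·25=4032 → min 4032 | L₃..L₅: k=3: 0+1125+23·3·15=2160; k=4: 1725+0+23·25·15=10350 → min 2160 | L₄..L₆: k=4: 0+10125+3·25·27=12150; k=5: 1125+0+3·15·27=2340 → min 2340.
Length 4: L₁..L₄: k=1: 0+4032+26·28·25=22232; k=2: 16744+1725+26·23·25=33419; k=3: 4116+0+26·3·25=6066 → min 6066 | L₂..L₅: k=2: 0+2160+28·23·15=11820; k=3: 1932+1125+28·3·15=4317; k=4: 4032+0+28·25·15=14532 → min 4317 | L₃..L₆: k=3: 0+2340+23·3·27=4203; k=4: 1725+10125+23·25·27=27375; k=5: 2160+0+23·15·27=11475 → min 4203.
Length 5: L₁..L₅: k=1: 0+4317+26·28·15=15237; k=2: 16744+2160+26·23·15=27874; k=3: 4116+1125+26·3·15=6411; k=4: 6066+0+26·25·15=15816 → min 6411 | L₂..L₆: k=2: 0+4203+28·23·27=21591; k=3: 1932+2340+28·3·27=6540; k=4: 4032+10125+28·25·27=33057; k=5: 4317+0+28·15·27=15657 → min 6540.
Top-level splits: k=1: (L₁..L₁)·(L₂..L₆) → 0+6540+26·28·27 = 26196; k=2: (L₁..L₂)·(L₃..L₆) → 16744+4203+26·23·27 = 37093; k=3: (L₁..L₃)·(L₄..L₆) → 4116+2340+26·3·27 = 8562; k=4: (L₁..L₄)·(L₅..L₆) → 6066+10125+26·25·27 = 33741; k=5: (L₁..L₅)·(L₆..L₆) → 6411+0+26·15·27 = 16941.
Best split is after L₃, i.e. k = 3.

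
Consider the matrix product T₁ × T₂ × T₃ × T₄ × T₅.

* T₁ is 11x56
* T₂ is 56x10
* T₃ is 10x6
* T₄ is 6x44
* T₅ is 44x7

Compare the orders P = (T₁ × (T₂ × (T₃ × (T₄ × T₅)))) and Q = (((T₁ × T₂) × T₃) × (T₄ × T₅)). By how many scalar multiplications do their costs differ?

1370

Order P = (T₁ × (T₂ × (T₃ × (T₄ × T₅)))): (T₄ × T₅): 6×44 by 44×7 → 6×7, cost 6·44·7 = 1848; (T₃ × (T₄ × T₅)): 10×6 by 6×7 → 10×7, cost 10·6·7 = 420; cumulative 2268; (T₂ × (T₃ × (T₄ × T₅))): 56×10 by 10×7 → 56×7, cost 56·10·7 = 3920; cumulative 6188; (T₁ × (T₂ × (T₃ × (T₄ × T₅)))): 11×56 by 56×7 → 11×7, cost 11·56·7 = 4312; cumulative 10500. Total 10500.
Order Q = (((T₁ × T₂) × T₃) × (T₄ × T₅)): (T₁ × T₂): 11×56 by 56×10 → 11×10, cost 11·56·10 = 6160; ((T₁ × T₂) × T₃): 11×10 by 10×6 → 11×6, cost 11·10·6 = 660; cumulative 6820; (T₄ × T₅): 6×44 by 44×7 → 6×7, cost 6·44·7 = 1848; (((T₁ × T₂) × T₃) × (T₄ × T₅)): 11×6 by 6×7 → 11×7, cost 11·6·7 = 462; cumulative 9130. Total 9130.
Difference: |10500 − 9130| = 1370.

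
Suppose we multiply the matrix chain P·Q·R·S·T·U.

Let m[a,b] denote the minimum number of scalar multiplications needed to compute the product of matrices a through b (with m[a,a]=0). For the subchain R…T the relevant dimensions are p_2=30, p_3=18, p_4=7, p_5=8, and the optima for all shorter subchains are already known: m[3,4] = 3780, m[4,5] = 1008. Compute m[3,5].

5328

m[3,5] = min over k∈[3,4] of m[3,k]+m[k+1,5]+p_{2}·p_k·p_{5}.
k=3: 0 + 1008 + 30·18·8 = 5328; k=4: 3780 + 0 + 30·7·8 = 5460.
Minimum: 5328 at k=3.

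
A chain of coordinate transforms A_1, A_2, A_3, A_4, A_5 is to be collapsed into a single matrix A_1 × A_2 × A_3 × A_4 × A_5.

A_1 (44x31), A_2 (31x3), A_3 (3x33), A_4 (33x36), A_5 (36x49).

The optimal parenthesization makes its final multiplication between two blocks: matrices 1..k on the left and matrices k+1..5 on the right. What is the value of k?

Adjacent pairs: A_1A_2 = 44·31·3 = 4092; A_2A_3 = 31·3·33 = 3069; A_3A_4 = 3·33·36 = 3564; A_4A_5 = 33·36·49 = 58212.
Length 3: A_1..A_3: k=1: 0+3069+44·31·33=48081; k=2: 4092+0+44·3·33=8448 → min 8448 | A_2..A_4: k=2: 0+3564+31·3·36=6912; k=3: 3069+0+31·33·36=39897 → min 6912 | A_3..A_5: k=3: 0+58212+3·33·49=63063; k=4: 3564+0+3·36·49=8856 → min 8856.
Length 4: A_1..A_4: k=1: 0+6912+44·31·36=56016; k=2: 4092+3564+44·3·36=12408; k=3: 8448+0+44·33·36=60720 → min 12408 | A_2..A_5: k=2: 0+8856+31·3·49=13413; k=3: 3069+58212+31·33·49=111408; k=4: 6912+0+31·36·49=61596 → min 13413.
Top-level splits: k=1: (A_1..A_1)·(A_2..A_5) → 0+13413+44·31·49 = 80249; k=2: (A_1..A_2)·(A_3..A_5) → 4092+8856+44·3·49 = 19416; k=3: (A_1..A_3)·(A_4..A_5) → 8448+58212+44·33·49 = 137808; k=4: (A_1..A_4)·(A_5..A_5) → 12408+0+44·36·49 = 90024.
Best split is after A_2, i.e. k = 2.

2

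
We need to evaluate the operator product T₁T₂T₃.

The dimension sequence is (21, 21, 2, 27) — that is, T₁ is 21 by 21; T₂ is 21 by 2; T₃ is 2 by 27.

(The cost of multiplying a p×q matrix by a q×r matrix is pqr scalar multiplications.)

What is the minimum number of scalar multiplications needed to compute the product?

Order (T₁(T₂T₃)): (T₂T₃): 21×2 by 2×27 → 21×27, cost 21·2·27 = 1134; (T₁(T₂T₃)): 21×21 by 21×27 → 21×27, cost 21·21·27 = 11907; cumulative 13041. Total 13041.
Order ((T₁T₂)T₃): (T₁T₂): 21×21 by 21×2 → 21×2, cost 21·21·2 = 882; ((T₁T₂)T₃): 21×2 by 2×27 → 21×27, cost 21·2·27 = 1134; cumulative 2016. Total 2016.
Minimum: 2016.

2016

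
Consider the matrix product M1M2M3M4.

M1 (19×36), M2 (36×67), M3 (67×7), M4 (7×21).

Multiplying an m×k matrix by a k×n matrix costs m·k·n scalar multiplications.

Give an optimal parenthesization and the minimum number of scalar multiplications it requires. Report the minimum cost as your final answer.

Adjacent pairs: M1M2 = 19·36·67 = 45828; M2M3 = 36·67·7 = 16884; M3M4 = 67·7·21 = 9849.
Length 3: M1..M3: k=1: 0+16884+19·36·7=21672; k=2: 45828+0+19·67·7=54739 → min 21672 | M2..M4: k=2: 0+9849+36·67·21=60501; k=3: 16884+0+36·7·21=22176 → min 22176.
Length 4: M1..M4: k=1: 0+22176+19·36·21=36540; k=2: 45828+9849+19·67·21=82410; k=3: 21672+0+19·7·21=24465 → min 24465.
Optimal parenthesization: ((M1(M2M3))M4) with cost 24465.

24465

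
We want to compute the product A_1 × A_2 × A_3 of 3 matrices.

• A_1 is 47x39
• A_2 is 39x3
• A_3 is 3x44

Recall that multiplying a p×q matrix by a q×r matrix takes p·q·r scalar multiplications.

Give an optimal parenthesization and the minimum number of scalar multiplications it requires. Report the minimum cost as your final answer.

11703

(A_1 × (A_2 × A_3)): cost 85800.
((A_1 × A_2) × A_3): cost 11703.
Optimal: ((A_1 × A_2) × A_3) with cost 11703.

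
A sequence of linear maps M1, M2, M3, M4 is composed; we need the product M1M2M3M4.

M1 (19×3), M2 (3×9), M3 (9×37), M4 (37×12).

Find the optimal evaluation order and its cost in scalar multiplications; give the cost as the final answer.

Adjacent pairs: M1M2 = 19·3·9 = 513; M2M3 = 3·9·37 = 999; M3M4 = 9·37·12 = 3996.
Length 3: M1..M3: k=1: 0+999+19·3·37=3108; k=2: 513+0+19·9·37=6840 → min 3108 | M2..M4: k=2: 0+3996+3·9·12=4320; k=3: 999+0+3·37·12=2331 → min 2331.
Length 4: M1..M4: k=1: 0+2331+19·3·12=3015; k=2: 513+3996+19·9·12=6561; k=3: 3108+0+19·37·12=11544 → min 3015.
Optimal parenthesization: (M1((M2M3)M4)) with cost 3015.

3015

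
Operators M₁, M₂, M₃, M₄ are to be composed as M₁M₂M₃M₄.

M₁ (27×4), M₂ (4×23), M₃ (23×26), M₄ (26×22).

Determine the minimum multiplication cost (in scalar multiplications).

Adjacent pairs: M₁M₂ = 27·4·23 = 2484; M₂M₃ = 4·23·26 = 2392; M₃M₄ = 23·26·22 = 13156.
Length 3: M₁..M₃: k=1: 0+2392+27·4·26=5200; k=2: 2484+0+27·23·26=18630 → min 5200 | M₂..M₄: k=2: 0+13156+4·23·22=15180; k=3: 2392+0+4·26·22=4680 → min 4680.
Length 4: M₁..M₄: k=1: 0+4680+27·4·22=7056; k=2: 2484+13156+27·23·22=29302; k=3: 5200+0+27·26·22=20644 → min 7056.
Optimal order: (M₁((M₂M₃)M₄)) with cost 7056.

7056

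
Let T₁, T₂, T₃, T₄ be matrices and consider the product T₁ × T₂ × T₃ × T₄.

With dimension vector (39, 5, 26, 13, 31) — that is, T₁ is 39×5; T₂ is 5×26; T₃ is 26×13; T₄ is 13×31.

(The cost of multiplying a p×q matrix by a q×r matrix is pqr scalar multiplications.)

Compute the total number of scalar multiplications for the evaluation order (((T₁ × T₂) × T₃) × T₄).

33969

(T₁ × T₂): 39×5 by 5×26 → 39×26, cost 39·5·26 = 5070
((T₁ × T₂) × T₃): 39×26 by 26×13 → 39×13, cost 39·26·13 = 13182; cumulative 18252
(((T₁ × T₂) × T₃) × T₄): 39×13 by 13×31 → 39×31, cost 39·13·31 = 15717; cumulative 33969
Total: 33969 scalar multiplications.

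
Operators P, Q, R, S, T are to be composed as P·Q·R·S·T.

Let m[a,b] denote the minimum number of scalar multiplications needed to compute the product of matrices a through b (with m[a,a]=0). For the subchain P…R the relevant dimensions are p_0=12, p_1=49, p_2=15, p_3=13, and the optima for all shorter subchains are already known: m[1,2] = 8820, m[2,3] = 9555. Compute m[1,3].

11160

m[1,3] = min over k∈[1,2] of m[1,k]+m[k+1,3]+p_{0}·p_k·p_{3}.
k=1: 0 + 9555 + 12·49·13 = 17199; k=2: 8820 + 0 + 12·15·13 = 11160.
Minimum: 11160 at k=2.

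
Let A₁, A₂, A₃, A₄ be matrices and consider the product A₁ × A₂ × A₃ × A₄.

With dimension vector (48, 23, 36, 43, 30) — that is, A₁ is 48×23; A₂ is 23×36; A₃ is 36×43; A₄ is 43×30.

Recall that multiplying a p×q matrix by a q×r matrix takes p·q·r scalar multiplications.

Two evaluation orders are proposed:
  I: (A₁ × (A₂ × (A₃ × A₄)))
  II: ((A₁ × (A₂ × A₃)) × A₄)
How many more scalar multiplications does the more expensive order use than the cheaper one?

Order I = (A₁ × (A₂ × (A₃ × A₄))): (A₃ × A₄): 36×43 by 43×30 → 36×30, cost 36·43·30 = 46440; (A₂ × (A₃ × A₄)): 23×36 by 36×30 → 23×30, cost 23·36·30 = 24840; cumulative 71280; (A₁ × (A₂ × (A₃ × A₄))): 48×23 by 23×30 → 48×30, cost 48·23·30 = 33120; cumulative 104400. Total 104400.
Order II = ((A₁ × (A₂ × A₃)) × A₄): (A₂ × A₃): 23×36 by 36×43 → 23×43, cost 23·36·43 = 35604; (A₁ × (A₂ × A₃)): 48×23 by 23×43 → 48×43, cost 48·23·43 = 47472; cumulative 83076; ((A₁ × (A₂ × A₃)) × A₄): 48×43 by 43×30 → 48×30, cost 48·43·30 = 61920; cumulative 144996. Total 144996.
Difference: |104400 − 144996| = 40596.

40596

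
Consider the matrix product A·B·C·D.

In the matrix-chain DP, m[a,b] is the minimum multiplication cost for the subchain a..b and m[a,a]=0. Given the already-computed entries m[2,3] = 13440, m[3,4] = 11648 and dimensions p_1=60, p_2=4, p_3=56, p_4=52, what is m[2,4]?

24128

m[2,4] = min over k∈[2,3] of m[2,k]+m[k+1,4]+p_{1}·p_k·p_{4}.
k=2: 0 + 11648 + 60·4·52 = 24128; k=3: 13440 + 0 + 60·56·52 = 188160.
Minimum: 24128 at k=2.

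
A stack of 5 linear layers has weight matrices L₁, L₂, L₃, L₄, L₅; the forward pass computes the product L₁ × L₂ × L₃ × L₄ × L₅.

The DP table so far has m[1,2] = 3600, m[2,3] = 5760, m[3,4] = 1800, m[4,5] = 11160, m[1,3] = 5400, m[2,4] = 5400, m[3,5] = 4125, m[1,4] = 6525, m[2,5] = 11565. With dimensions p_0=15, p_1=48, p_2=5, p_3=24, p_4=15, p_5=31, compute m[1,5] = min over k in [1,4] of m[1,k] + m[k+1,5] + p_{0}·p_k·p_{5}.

m[1,5] = min over k∈[1,4] of m[1,k]+m[k+1,5]+p_{0}·p_k·p_{5}.
k=1: 0 + 11565 + 15·48·31 = 33885; k=2: 3600 + 4125 + 15·5·31 = 10050; k=3: 5400 + 11160 + 15·24·31 = 27720; k=4: 6525 + 0 + 15·15·31 = 13500.
Minimum: 10050 at k=2.

10050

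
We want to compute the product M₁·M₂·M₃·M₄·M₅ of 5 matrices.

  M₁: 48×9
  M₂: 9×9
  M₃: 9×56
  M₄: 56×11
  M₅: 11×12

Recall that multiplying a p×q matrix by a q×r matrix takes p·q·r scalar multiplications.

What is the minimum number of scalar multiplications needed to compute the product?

12807

Adjacent pairs: M₁M₂ = 48·9·9 = 3888; M₂M₃ = 9·9·56 = 4536; M₃M₄ = 9·56·11 = 5544; M₄M₅ = 56·11·12 = 7392.
Length 3: M₁..M₃: k=1: 0+4536+48·9·56=28728; k=2: 3888+0+48·9·56=28080 → min 28080 | M₂..M₄: k=2: 0+5544+9·9·11=6435; k=3: 4536+0+9·56·11=10080 → min 6435 | M₃..M₅: k=3: 0+7392+9·56·12=13440; k=4: 5544+0+9·11·12=6732 → min 6732.
Length 4: M₁..M₄: k=1: 0+6435+48·9·11=11187; k=2: 3888+5544+48·9·11=14184; k=3: 28080+0+48·56·11=57648 → min 11187 | M₂..M₅: k=2: 0+6732+9·9·12=7704; k=3: 4536+7392+9·56·12=17976; k=4: 6435+0+9·11·12=7623 → min 7623.
Length 5: M₁..M₅: k=1: 0+7623+48·9·12=12807; k=2: 3888+6732+48·9·12=15804; k=3: 28080+7392+48·56·12=67728; k=4: 11187+0+48·11·12=17523 → min 12807.
Optimal order: (M₁·((M₂·(M₃·M₄))·M₅)) with cost 12807.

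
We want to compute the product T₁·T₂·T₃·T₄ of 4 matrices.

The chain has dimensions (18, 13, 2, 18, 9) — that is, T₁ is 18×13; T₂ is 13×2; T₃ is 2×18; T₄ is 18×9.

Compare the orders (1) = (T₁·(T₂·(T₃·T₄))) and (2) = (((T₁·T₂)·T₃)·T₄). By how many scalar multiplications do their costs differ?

Order (1) = (T₁·(T₂·(T₃·T₄))): (T₃·T₄): 2×18 by 18×9 → 2×9, cost 2·18·9 = 324; (T₂·(T₃·T₄)): 13×2 by 2×9 → 13×9, cost 13·2·9 = 234; cumulative 558; (T₁·(T₂·(T₃·T₄))): 18×13 by 13×9 → 18×9, cost 18·13·9 = 2106; cumulative 2664. Total 2664.
Order (2) = (((T₁·T₂)·T₃)·T₄): (T₁·T₂): 18×13 by 13×2 → 18×2, cost 18·13·2 = 468; ((T₁·T₂)·T₃): 18×2 by 2×18 → 18×18, cost 18·2·18 = 648; cumulative 1116; (((T₁·T₂)·T₃)·T₄): 18×18 by 18×9 → 18×9, cost 18·18·9 = 2916; cumulative 4032. Total 4032.
Difference: |2664 − 4032| = 1368.

1368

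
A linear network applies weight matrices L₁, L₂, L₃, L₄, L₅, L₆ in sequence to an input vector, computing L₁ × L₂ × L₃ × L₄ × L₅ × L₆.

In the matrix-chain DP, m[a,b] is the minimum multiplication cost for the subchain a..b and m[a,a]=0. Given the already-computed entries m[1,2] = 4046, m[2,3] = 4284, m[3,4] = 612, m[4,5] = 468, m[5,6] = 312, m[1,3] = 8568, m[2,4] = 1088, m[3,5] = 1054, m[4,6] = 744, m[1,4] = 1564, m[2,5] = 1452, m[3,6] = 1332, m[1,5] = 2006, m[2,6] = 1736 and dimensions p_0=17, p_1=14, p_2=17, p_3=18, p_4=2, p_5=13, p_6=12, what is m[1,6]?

2284

m[1,6] = min over k∈[1,5] of m[1,k]+m[k+1,6]+p_{0}·p_k·p_{6}.
k=1: 0 + 1736 + 17·14·12 = 4592; k=2: 4046 + 1332 + 17·17·12 = 8846; k=3: 8568 + 744 + 17·18·12 = 12984; k=4: 1564 + 312 + 17·2·12 = 2284; k=5: 2006 + 0 + 17·13·12 = 4658.
Minimum: 2284 at k=4.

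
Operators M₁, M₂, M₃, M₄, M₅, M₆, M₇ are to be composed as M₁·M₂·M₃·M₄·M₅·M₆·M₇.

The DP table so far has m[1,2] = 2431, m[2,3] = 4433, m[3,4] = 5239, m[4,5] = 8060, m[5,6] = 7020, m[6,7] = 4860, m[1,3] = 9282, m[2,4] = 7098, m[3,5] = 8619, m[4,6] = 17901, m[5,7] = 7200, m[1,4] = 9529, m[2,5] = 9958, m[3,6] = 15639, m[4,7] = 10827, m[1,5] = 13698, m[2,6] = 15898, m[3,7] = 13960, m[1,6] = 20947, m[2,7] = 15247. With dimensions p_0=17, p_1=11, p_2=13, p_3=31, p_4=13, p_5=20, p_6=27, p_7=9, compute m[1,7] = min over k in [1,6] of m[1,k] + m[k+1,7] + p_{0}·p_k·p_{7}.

16930

m[1,7] = min over k∈[1,6] of m[1,k]+m[k+1,7]+p_{0}·p_k·p_{7}.
k=1: 0 + 15247 + 17·11·9 = 16930; k=2: 2431 + 13960 + 17·13·9 = 18380; k=3: 9282 + 10827 + 17·31·9 = 24852; k=4: 9529 + 7200 + 17·13·9 = 18718; k=5: 13698 + 4860 + 17·20·9 = 21618; k=6: 20947 + 0 + 17·27·9 = 25078.
Minimum: 16930 at k=1.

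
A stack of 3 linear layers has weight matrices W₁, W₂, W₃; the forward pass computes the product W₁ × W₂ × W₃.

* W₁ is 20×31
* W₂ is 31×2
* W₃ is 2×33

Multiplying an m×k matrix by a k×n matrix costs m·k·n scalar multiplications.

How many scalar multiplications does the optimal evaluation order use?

2560

Order (W₁ × (W₂ × W₃)): (W₂ × W₃): 31×2 by 2×33 → 31×33, cost 31·2·33 = 2046; (W₁ × (W₂ × W₃)): 20×31 by 31×33 → 20×33, cost 20·31·33 = 20460; cumulative 22506. Total 22506.
Order ((W₁ × W₂) × W₃): (W₁ × W₂): 20×31 by 31×2 → 20×2, cost 20·31·2 = 1240; ((W₁ × W₂) × W₃): 20×2 by 2×33 → 20×33, cost 20·2·33 = 1320; cumulative 2560. Total 2560.
Minimum: 2560.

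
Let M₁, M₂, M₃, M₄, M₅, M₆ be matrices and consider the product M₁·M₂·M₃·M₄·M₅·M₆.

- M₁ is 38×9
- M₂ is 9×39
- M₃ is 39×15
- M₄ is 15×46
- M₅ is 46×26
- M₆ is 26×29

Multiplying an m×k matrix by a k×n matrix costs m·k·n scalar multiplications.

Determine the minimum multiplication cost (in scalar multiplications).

Adjacent pairs: M₁M₂ = 38·9·39 = 13338; M₂M₃ = 9·39·15 = 5265; M₃M₄ = 39·15·46 = 26910; M₄M₅ = 15·46·26 = 17940; M₅M₆ = 46·26·29 = 34684.
Length 3: M₁..M₃: k=1: 0+5265+38·9·15=10395; k=2: 13338+0+38·39·15=35568 → min 10395 | M₂..M₄: k=2: 0+26910+9·39·46=43056; k=3: 5265+0+9·15·46=11475 → min 11475 | M₃..M₅: k=3: 0+17940+39·15·26=33150; k=4: 26910+0+39·46·26=73554 → min 33150 | M₄..M₆: k=4: 0+34684+15·46·29=54694; k=5: 17940+0+15·26·29=29250 → min 29250.
Length 4: M₁..M₄: k=1: 0+11475+38·9·46=27207; k=2: 13338+26910+38·39·46=108420; k=3: 10395+0+38·15·46=36615 → min 27207 | M₂..M₅: k=2: 0+33150+9·39·26=42276; k=3: 5265+17940+9·15·26=26715; k=4: 11475+0+9·46·26=22239 → min 22239 | M₃..M₆: k=3: 0+29250+39·15·29=46215; k=4: 26910+34684+39·46·29=113620; k=5: 33150+0+39·26·29=62556 → min 46215.
Length 5: M₁..M₅: k=1: 0+22239+38·9·26=31131; k=2: 13338+33150+38·39·26=85020; k=3: 10395+17940+38·15·26=43155; k=4: 27207+0+38·46·26=72655 → min 31131 | M₂..M₆: k=2: 0+46215+9·39·29=56394; k=3: 5265+29250+9·15·29=38430; k=4: 11475+34684+9·46·29=58165; k=5: 22239+0+9·26·29=29025 → min 29025.
Length 6: M₁..M₆: k=1: 0+29025+38·9·29=38943; k=2: 13338+46215+38·39·29=102531; k=3: 10395+29250+38·15·29=56175; k=4: 27207+34684+38·46·29=112583; k=5: 31131+0+38·26·29=59783 → min 38943.
Optimal order: (M₁·((((M₂·M₃)·M₄)·M₅)·M₆)) with cost 38943.

38943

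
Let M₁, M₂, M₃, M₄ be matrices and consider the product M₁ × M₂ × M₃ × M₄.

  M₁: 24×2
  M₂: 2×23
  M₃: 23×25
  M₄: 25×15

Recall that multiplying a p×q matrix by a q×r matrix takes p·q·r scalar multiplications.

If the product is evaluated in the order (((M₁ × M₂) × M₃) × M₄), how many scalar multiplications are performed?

23904

(M₁ × M₂): 24×2 by 2×23 → 24×23, cost 24·2·23 = 1104
((M₁ × M₂) × M₃): 24×23 by 23×25 → 24×25, cost 24·23·25 = 13800; cumulative 14904
(((M₁ × M₂) × M₃) × M₄): 24×25 by 25×15 → 24×15, cost 24·25·15 = 9000; cumulative 23904
Total: 23904 scalar multiplications.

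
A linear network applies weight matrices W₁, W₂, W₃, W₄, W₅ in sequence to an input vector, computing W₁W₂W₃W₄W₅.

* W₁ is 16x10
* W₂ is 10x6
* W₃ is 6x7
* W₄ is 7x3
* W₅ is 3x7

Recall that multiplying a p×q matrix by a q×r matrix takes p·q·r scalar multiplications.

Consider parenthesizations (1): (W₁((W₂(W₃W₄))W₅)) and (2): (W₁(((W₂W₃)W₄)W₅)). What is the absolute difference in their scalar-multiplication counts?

324

Order (1) = (W₁((W₂(W₃W₄))W₅)): (W₃W₄): 6×7 by 7×3 → 6×3, cost 6·7·3 = 126; (W₂(W₃W₄)): 10×6 by 6×3 → 10×3, cost 10·6·3 = 180; cumulative 306; ((W₂(W₃W₄))W₅): 10×3 by 3×7 → 10×7, cost 10·3·7 = 210; cumulative 516; (W₁((W₂(W₃W₄))W₅)): 16×10 by 10×7 → 16×7, cost 16·10·7 = 1120; cumulative 1636. Total 1636.
Order (2) = (W₁(((W₂W₃)W₄)W₅)): (W₂W₃): 10×6 by 6×7 → 10×7, cost 10·6·7 = 420; ((W₂W₃)W₄): 10×7 by 7×3 → 10×3, cost 10·7·3 = 210; cumulative 630; (((W₂W₃)W₄)W₅): 10×3 by 3×7 → 10×7, cost 10·3·7 = 210; cumulative 840; (W₁(((W₂W₃)W₄)W₅)): 16×10 by 10×7 → 16×7, cost 16·10·7 = 1120; cumulative 1960. Total 1960.
Difference: |1636 − 1960| = 324.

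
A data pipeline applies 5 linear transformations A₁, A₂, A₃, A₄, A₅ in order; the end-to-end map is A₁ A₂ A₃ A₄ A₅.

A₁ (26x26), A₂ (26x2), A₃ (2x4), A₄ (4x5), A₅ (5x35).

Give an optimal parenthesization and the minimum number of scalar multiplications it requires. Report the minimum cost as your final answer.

Adjacent pairs: A₁A₂ = 26·26·2 = 1352; A₂A₃ = 26·2·4 = 208; A₃A₄ = 2·4·5 = 40; A₄A₅ = 4·5·35 = 700.
Length 3: A₁..A₃: k=1: 0+208+26·26·4=2912; k=2: 1352+0+26·2·4=1560 → min 1560 | A₂..A₄: k=2: 0+40+26·2·5=300; k=3: 208+0+26·4·5=728 → min 300 | A₃..A₅: k=3: 0+700+2·4·35=980; k=4: 40+0+2·5·35=390 → min 390.
Length 4: A₁..A₄: k=1: 0+300+26·26·5=3680; k=2: 1352+40+26·2·5=1652; k=3: 1560+0+26·4·5=2080 → min 1652 | A₂..A₅: k=2: 0+390+26·2·35=2210; k=3: 208+700+26·4·35=4548; k=4: 300+0+26·5·35=4850 → min 2210.
Length 5: A₁..A₅: k=1: 0+2210+26·26·35=25870; k=2: 1352+390+26·2·35=3562; k=3: 1560+700+26·4·35=5900; k=4: 1652+0+26·5·35=6202 → min 3562.
Optimal parenthesization: ((A₁ A₂) ((A₃ A₄) A₅)) with cost 3562.

3562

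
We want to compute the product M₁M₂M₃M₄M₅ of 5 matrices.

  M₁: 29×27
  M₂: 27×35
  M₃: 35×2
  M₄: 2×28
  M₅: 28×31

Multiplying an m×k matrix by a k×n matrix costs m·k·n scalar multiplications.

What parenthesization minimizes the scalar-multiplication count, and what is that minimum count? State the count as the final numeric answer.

6990

Adjacent pairs: M₁M₂ = 29·27·35 = 27405; M₂M₃ = 27·35·2 = 1890; M₃M₄ = 35·2·28 = 1960; M₄M₅ = 2·28·31 = 1736.
Length 3: M₁..M₃: k=1: 0+1890+29·27·2=3456; k=2: 27405+0+29·35·2=29435 → min 3456 | M₂..M₄: k=2: 0+1960+27·35·28=28420; k=3: 1890+0+27·2·28=3402 → min 3402 | M₃..M₅: k=3: 0+1736+35·2·31=3906; k=4: 1960+0+35·28·31=32340 → min 3906.
Length 4: M₁..M₄: k=1: 0+3402+29·27·28=25326; k=2: 27405+1960+29·35·28=57785; k=3: 3456+0+29·2·28=5080 → min 5080 | M₂..M₅: k=2: 0+3906+27·35·31=33201; k=3: 1890+1736+27·2·31=5300; k=4: 3402+0+27·28·31=26838 → min 5300.
Length 5: M₁..M₅: k=1: 0+5300+29·27·31=29573; k=2: 27405+3906+29·35·31=62776; k=3: 3456+1736+29·2·31=6990; k=4: 5080+0+29·28·31=30252 → min 6990.
Optimal parenthesization: ((M₁(M₂M₃))(M₄M₅)) with cost 6990.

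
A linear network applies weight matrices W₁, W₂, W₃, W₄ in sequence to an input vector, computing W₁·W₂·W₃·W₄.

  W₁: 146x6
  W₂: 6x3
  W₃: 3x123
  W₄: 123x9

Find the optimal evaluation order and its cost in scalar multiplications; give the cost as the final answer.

9891

Adjacent pairs: W₁W₂ = 146·6·3 = 2628; W₂W₃ = 6·3·123 = 2214; W₃W₄ = 3·123·9 = 3321.
Length 3: W₁..W₃: k=1: 0+2214+146·6·123=109962; k=2: 2628+0+146·3·123=56502 → min 56502 | W₂..W₄: k=2: 0+3321+6·3·9=3483; k=3: 2214+0+6·123·9=8856 → min 3483.
Length 4: W₁..W₄: k=1: 0+3483+146·6·9=11367; k=2: 2628+3321+146·3·9=9891; k=3: 56502+0+146·123·9=218124 → min 9891.
Optimal parenthesization: ((W₁·W₂)·(W₃·W₄)) with cost 9891.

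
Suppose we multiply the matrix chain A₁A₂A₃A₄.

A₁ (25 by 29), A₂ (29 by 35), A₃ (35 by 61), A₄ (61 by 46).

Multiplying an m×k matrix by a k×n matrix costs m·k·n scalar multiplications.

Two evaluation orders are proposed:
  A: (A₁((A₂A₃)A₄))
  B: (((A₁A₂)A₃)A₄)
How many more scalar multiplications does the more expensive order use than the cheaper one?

27739

Order A = (A₁((A₂A₃)A₄)): (A₂A₃): 29×35 by 35×61 → 29×61, cost 29·35·61 = 61915; ((A₂A₃)A₄): 29×61 by 61×46 → 29×46, cost 29·61·46 = 81374; cumulative 143289; (A₁((A₂A₃)A₄)): 25×29 by 29×46 → 25×46, cost 25·29·46 = 33350; cumulative 176639. Total 176639.
Order B = (((A₁A₂)A₃)A₄): (A₁A₂): 25×29 by 29×35 → 25×35, cost 25·29·35 = 25375; ((A₁A₂)A₃): 25×35 by 35×61 → 25×61, cost 25·35·61 = 53375; cumulative 78750; (((A₁A₂)A₃)A₄): 25×61 by 61×46 → 25×46, cost 25·61·46 = 70150; cumulative 148900. Total 148900.
Difference: |176639 − 148900| = 27739.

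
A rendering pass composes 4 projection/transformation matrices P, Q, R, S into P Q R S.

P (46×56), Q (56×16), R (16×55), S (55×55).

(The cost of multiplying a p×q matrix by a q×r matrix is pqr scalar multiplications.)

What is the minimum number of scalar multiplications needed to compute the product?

130096

Adjacent pairs: PQ = 46·56·16 = 41216; QR = 56·16·55 = 49280; RS = 16·55·55 = 48400.
Length 3: P..R: k=1: 0+49280+46·56·55=190960; k=2: 41216+0+46·16·55=81696 → min 81696 | Q..S: k=2: 0+48400+56·16·55=97680; k=3: 49280+0+56·55·55=218680 → min 97680.
Length 4: P..S: k=1: 0+97680+46·56·55=239360; k=2: 41216+48400+46·16·55=130096; k=3: 81696+0+46·55·55=220846 → min 130096.
Optimal order: ((P Q) (R S)) with cost 130096.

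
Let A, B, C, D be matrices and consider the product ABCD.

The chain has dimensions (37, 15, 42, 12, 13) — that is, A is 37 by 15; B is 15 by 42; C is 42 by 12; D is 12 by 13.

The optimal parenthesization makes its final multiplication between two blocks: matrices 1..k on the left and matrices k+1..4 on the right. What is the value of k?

1

Adjacent pairs: AB = 37·15·42 = 23310; BC = 15·42·12 = 7560; CD = 42·12·13 = 6552.
Length 3: A..C: k=1: 0+7560+37·15·12=14220; k=2: 23310+0+37·42·12=41958 → min 14220 | B..D: k=2: 0+6552+15·42·13=14742; k=3: 7560+0+15·12·13=9900 → min 9900.
Top-level splits: k=1: (A..A)·(B..D) → 0+9900+37·15·13 = 17115; k=2: (A..B)·(C..D) → 23310+6552+37·42·13 = 50064; k=3: (A..C)·(D..D) → 14220+0+37·12·13 = 19992.
Best split is after A, i.e. k = 1.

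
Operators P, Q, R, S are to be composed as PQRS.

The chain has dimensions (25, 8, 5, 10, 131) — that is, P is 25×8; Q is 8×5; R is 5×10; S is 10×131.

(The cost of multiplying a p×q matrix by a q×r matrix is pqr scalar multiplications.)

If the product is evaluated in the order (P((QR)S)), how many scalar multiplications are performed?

(QR): 8×5 by 5×10 → 8×10, cost 8·5·10 = 400
((QR)S): 8×10 by 10×131 → 8×131, cost 8·10·131 = 10480; cumulative 10880
(P((QR)S)): 25×8 by 8×131 → 25×131, cost 25·8·131 = 26200; cumulative 37080
Total: 37080 scalar multiplications.

37080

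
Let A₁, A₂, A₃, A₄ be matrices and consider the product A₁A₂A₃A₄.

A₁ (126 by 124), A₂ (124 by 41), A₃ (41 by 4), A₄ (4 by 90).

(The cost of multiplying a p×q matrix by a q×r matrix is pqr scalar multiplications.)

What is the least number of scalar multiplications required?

128192

Adjacent pairs: A₁A₂ = 126·124·41 = 640584; A₂A₃ = 124·41·4 = 20336; A₃A₄ = 41·4·90 = 14760.
Length 3: A₁..A₃: k=1: 0+20336+126·124·4=82832; k=2: 640584+0+126·41·4=661248 → min 82832 | A₂..A₄: k=2: 0+14760+124·41·90=472320; k=3: 20336+0+124·4·90=64976 → min 64976.
Length 4: A₁..A₄: k=1: 0+64976+126·124·90=1471136; k=2: 640584+14760+126·41·90=1120284; k=3: 82832+0+126·4·90=128192 → min 128192.
Optimal order: ((A₁(A₂A₃))A₄) with cost 128192.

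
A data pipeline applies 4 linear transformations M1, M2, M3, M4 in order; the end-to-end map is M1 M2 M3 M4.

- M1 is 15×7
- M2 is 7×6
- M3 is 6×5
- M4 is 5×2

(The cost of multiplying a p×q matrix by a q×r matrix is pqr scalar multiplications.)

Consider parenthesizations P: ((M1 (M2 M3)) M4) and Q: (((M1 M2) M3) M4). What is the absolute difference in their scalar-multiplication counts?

Order P = ((M1 (M2 M3)) M4): (M2 M3): 7×6 by 6×5 → 7×5, cost 7·6·5 = 210; (M1 (M2 M3)): 15×7 by 7×5 → 15×5, cost 15·7·5 = 525; cumulative 735; ((M1 (M2 M3)) M4): 15×5 by 5×2 → 15×2, cost 15·5·2 = 150; cumulative 885. Total 885.
Order Q = (((M1 M2) M3) M4): (M1 M2): 15×7 by 7×6 → 15×6, cost 15·7·6 = 630; ((M1 M2) M3): 15×6 by 6×5 → 15×5, cost 15·6·5 = 450; cumulative 1080; (((M1 M2) M3) M4): 15×5 by 5×2 → 15×2, cost 15·5·2 = 150; cumulative 1230. Total 1230.
Difference: |885 − 1230| = 345.

345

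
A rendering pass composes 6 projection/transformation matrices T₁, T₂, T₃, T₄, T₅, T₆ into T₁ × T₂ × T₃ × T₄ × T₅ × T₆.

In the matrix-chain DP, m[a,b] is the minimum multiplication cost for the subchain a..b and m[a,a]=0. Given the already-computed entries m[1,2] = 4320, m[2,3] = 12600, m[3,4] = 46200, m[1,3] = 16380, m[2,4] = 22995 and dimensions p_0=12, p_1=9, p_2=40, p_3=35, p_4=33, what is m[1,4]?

26559

m[1,4] = min over k∈[1,3] of m[1,k]+m[k+1,4]+p_{0}·p_k·p_{4}.
k=1: 0 + 22995 + 12·9·33 = 26559; k=2: 4320 + 46200 + 12·40·33 = 66360; k=3: 16380 + 0 + 12·35·33 = 30240.
Minimum: 26559 at k=1.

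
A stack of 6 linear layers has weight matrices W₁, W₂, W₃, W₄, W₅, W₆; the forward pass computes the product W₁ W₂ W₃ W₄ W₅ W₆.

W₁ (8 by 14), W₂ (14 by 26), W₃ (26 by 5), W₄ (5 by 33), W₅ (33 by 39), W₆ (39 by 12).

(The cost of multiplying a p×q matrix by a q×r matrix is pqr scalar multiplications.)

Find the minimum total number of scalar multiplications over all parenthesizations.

11635

Adjacent pairs: W₁W₂ = 8·14·26 = 2912; W₂W₃ = 14·26·5 = 1820; W₃W₄ = 26·5·33 = 4290; W₄W₅ = 5·33·39 = 6435; W₅W₆ = 33·39·12 = 15444.
Length 3: W₁..W₃: k=1: 0+1820+8·14·5=2380; k=2: 2912+0+8·26·5=3952 → min 2380 | W₂..W₄: k=2: 0+4290+14·26·33=16302; k=3: 1820+0+14·5·33=4130 → min 4130 | W₃..W₅: k=3: 0+6435+26·5·39=11505; k=4: 4290+0+26·33·39=37752 → min 11505 | W₄..W₆: k=4: 0+15444+5·33·12=17424; k=5: 6435+0+5·39·12=8775 → min 8775.
Length 4: W₁..W₄: k=1: 0+4130+8·14·33=7826; k=2: 2912+4290+8·26·33=14066; k=3: 2380+0+8·5·33=3700 → min 3700 | W₂..W₅: k=2: 0+11505+14·26·39=25701; k=3: 1820+6435+14·5·39=10985; k=4: 4130+0+14·33·39=22148 → min 10985 | W₃..W₆: k=3: 0+8775+26·5·12=10335; k=4: 4290+15444+26·33·12=30030; k=5: 11505+0+26·39·12=23673 → min 10335.
Length 5: W₁..W₅: k=1: 0+10985+8·14·39=15353; k=2: 2912+11505+8·26·39=22529; k=3: 2380+6435+8·5·39=10375; k=4: 3700+0+8·33·39=13996 → min 10375 | W₂..W₆: k=2: 0+10335+14·26·12=14703; k=3: 1820+8775+14·5·12=11435; k=4: 4130+15444+14·33·12=25118; k=5: 10985+0+14·39·12=17537 → min 11435.
Length 6: W₁..W₆: k=1: 0+11435+8·14·12=12779; k=2: 2912+10335+8·26·12=15743; k=3: 2380+8775+8·5·12=11635; k=4: 3700+15444+8·33·12=22312; k=5: 10375+0+8·39·12=14119 → min 11635.
Optimal order: ((W₁ (W₂ W₃)) ((W₄ W₅) W₆)) with cost 11635.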